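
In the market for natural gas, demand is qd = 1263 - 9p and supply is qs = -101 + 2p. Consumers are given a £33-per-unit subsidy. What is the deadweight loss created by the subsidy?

Deadweight loss = £891

Pre-subsidy: 1263 - 9p = -101 + 2p gives p* = 124, q* = 147.
With the rebate, buyers effectively pay pb = ps − 33, where ps is the price sellers receive.
Demand in terms of ps becomes qd = 1263 − 9(ps − 33) = 1560 - 9ps. Setting this equal to supply: 1560 - 9ps = -101 + 2ps, so ps = 151.
Buyers pay pb = 151 − 33 = 118; q' = -101 + 2·151 = 201.
The subsidy expands output by 201 − 147 = 54 past the efficient level; on those units the gap between marginal cost and willingness to pay runs from 0 up to 33.
DWL = ½ × 33 × 54 = 891.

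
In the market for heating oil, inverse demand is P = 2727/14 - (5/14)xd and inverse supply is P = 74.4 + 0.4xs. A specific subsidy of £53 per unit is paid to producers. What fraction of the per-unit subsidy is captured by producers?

Producer share = 28/53

Pre-subsidy: 2727/14 - (5/14)x = 74.4 + 0.4x gives x* = 159 and P* = 138.
With the subsidy, sellers receive Ps = Pb + 53 for each unit, where Pb is the price buyers pay.
On the curves, Pb = 2727/14 - (5/14)x and Ps = 74.4 + 0.4x; the wedge Ps − Pb = 53 gives 74.4 + 0.4x − (2727/14 - (5/14)x) = 53, so x' = 229.
Then Pb = 2727/14 − (5/14)·229 = 113 and Ps = 74.4 + 0.4·229 = 166.
Buyers' price falls by P* − Pb = 138 − 113 = 25; sellers' price rises by Ps − P* = 166 − 138 = 28.
So producers capture 28/53 = 28/53 of each unit of subsidy.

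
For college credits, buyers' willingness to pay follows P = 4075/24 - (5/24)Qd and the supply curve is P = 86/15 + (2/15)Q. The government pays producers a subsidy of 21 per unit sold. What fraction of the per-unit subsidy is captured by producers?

Pre-subsidy: 4075/24 - (5/24)Q = 86/15 + (2/15)Q gives Q* = 19687/41 and P* = 2860/41.
With the subsidy, sellers receive Ps = Pb + 21 for each unit, where Pb is the price buyers pay.
On the curves, Pb = 4075/24 - (5/24)Q and Ps = 86/15 + (2/15)Q; the wedge Ps − Pb = 21 gives 86/15 + (2/15)Q − (4075/24 - (5/24)Q) = 21, so Q' = 22207/41.
Then Pb = 4075/24 − (5/24)·(22207/41) = 2335/41 and Ps = 86/15 + (2/15)·(22207/41) = 3196/41.
Buyers' price falls by P* − Pb = 2860/41 − 2335/41 = 525/41; sellers' price rises by Ps − P* = 3196/41 − 2860/41 = 336/41.
So producers capture (336/41)/21 = 16/41 of each unit of subsidy.

Producer share = 16/41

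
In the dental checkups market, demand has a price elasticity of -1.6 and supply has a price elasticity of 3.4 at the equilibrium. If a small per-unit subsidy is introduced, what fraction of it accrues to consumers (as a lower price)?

For a small subsidy around the equilibrium, the benefit split depends on the relative slopes, which at a point are proportional to the elasticities.
Buyer share = εs/(εs + |εd|) = 3.4/(3.4 + 1.6) = 0.68; seller share = |εd|/(εs + |εd|) = 0.32.

Consumer share = 0.68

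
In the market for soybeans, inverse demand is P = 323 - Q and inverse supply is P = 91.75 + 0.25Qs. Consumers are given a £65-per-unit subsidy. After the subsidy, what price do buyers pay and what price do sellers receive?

Pre-subsidy: 323 - Q = 91.75 + 0.25Q gives Q* = 185 and P* = 138.
With the rebate, buyers effectively pay Pb = Ps − 65, where Ps is the price sellers receive.
On the curves, Pb = 323 - Q and Ps = 91.75 + 0.25Q; the wedge Ps − Pb = 65 gives 91.75 + 0.25Q − (323 - Q) = 65, so Q' = 237.
Then Pb = 323 − 1·237 = 86 and Ps = 91.75 + 0.25·237 = 151.

Buyers pay £86; sellers receive £151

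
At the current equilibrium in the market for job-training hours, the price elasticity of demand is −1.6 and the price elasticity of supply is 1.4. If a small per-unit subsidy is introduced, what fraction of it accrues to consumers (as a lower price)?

For a small subsidy around the equilibrium, the benefit split depends on the relative slopes, which at a point are proportional to the elasticities.
Buyer share = εs/(εs + |εd|) = 1.4/(1.4 + 1.6) = 7/15; seller share = |εd|/(εs + |εd|) = 8/15.

Consumer share = 7/15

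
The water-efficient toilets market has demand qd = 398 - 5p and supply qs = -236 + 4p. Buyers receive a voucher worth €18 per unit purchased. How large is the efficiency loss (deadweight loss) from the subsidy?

Deadweight loss = €360

Pre-subsidy: 398 - 5p = -236 + 4p gives p* = 634/9, q* = 412/9.
With the rebate, buyers effectively pay pb = ps − 18, where ps is the price sellers receive.
Demand in terms of ps becomes qd = 398 − 5(ps − 18) = 488 - 5ps. Setting this equal to supply: 488 - 5ps = -236 + 4ps, so ps = 724/9.
Buyers pay pb = 724/9 − 18 = 562/9; q' = -236 + 4·(724/9) = 772/9.
The subsidy expands output by 772/9 − 412/9 = 40 past the efficient level; on those units the gap between marginal cost and willingness to pay runs from 0 up to 18.
DWL = ½ × 18 × 40 = 360.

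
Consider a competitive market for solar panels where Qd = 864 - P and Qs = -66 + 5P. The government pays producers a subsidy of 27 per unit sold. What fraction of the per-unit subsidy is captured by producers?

Pre-subsidy: 864 - P = -66 + 5P gives P* = 155, Q* = 709.
With the subsidy, sellers receive Ps = Pb + 27 for each unit, where Pb is the price buyers pay.
Supply in terms of Pb becomes Qs = -66 + 5(Pb + 27) = 69 + 5Pb. Setting this equal to demand: 864 - Pb = 69 + 5Pb, so Pb = 132.5.
Sellers receive Ps = 132.5 + 27 = 159.5; Q' = 864 − 1·132.5 = 731.5.
Buyers' price falls by P* − Pb = 155 − 132.5 = 22.5; sellers' price rises by Ps − P* = 159.5 − 155 = 4.5.
So producers capture 4.5/27 = 1/6 of each unit of subsidy.

Producer share = 1/6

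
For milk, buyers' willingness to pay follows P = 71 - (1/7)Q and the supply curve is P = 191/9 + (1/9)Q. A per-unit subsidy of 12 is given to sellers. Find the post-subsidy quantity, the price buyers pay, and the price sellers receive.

Pre-subsidy: 71 - (1/7)Q = 191/9 + (1/9)Q gives Q* = 196 and P* = 43.
With the subsidy, sellers receive Ps = Pb + 12 for each unit, where Pb is the price buyers pay.
On the curves, Pb = 71 - (1/7)Q and Ps = 191/9 + (1/9)Q; the wedge Ps − Pb = 12 gives 191/9 + (1/9)Q − (71 - (1/7)Q) = 12, so Q' = 243.25.
Then Pb = 71 − (1/7)·243.25 = 36.25 and Ps = 191/9 + (1/9)·243.25 = 48.25.

Q' = 243.25; buyers pay 36.25; sellers receive 48.25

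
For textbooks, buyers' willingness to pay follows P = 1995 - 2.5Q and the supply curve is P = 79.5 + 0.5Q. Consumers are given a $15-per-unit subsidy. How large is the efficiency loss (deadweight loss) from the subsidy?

Deadweight loss = $37.5

Pre-subsidy: 1995 - 2.5Q = 79.5 + 0.5Q gives Q* = 638.5 and P* = 398.75.
With the rebate, buyers effectively pay Pb = Ps − 15, where Ps is the price sellers receive.
On the curves, Pb = 1995 - 2.5Q and Ps = 79.5 + 0.5Q; the wedge Ps − Pb = 15 gives 79.5 + 0.5Q − (1995 - 2.5Q) = 15, so Q' = 643.5.
Then Pb = 1995 − 2.5·643.5 = 386.25 and Ps = 79.5 + 0.5·643.5 = 401.25.
The subsidy expands output by 643.5 − 638.5 = 5 past the efficient level; on those units the gap between marginal cost and willingness to pay runs from 0 up to 15.
DWL = ½ × 15 × 5 = 37.5.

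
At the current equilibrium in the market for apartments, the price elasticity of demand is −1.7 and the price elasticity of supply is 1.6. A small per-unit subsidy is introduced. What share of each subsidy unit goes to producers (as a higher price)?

For a small subsidy around the equilibrium, the benefit split depends on the relative slopes, which at a point are proportional to the elasticities.
Buyer share = εs/(εs + |εd|) = 1.6/(1.6 + 1.7) = 16/33; seller share = |εd|/(εs + |εd|) = 17/33.
So producers capture 17/33 of the subsidy.

Producer share = 17/33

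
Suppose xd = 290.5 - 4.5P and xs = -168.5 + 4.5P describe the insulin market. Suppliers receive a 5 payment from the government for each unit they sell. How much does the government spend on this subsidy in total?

Government cost = 361.25

Pre-subsidy: 290.5 - 4.5P = -168.5 + 4.5P gives P* = 51, x* = 61.
With the subsidy, sellers receive Ps = Pb + 5 for each unit, where Pb is the price buyers pay.
Supply in terms of Pb becomes xs = -168.5 + 4.5(Pb + 5) = -146 + 4.5Pb. Setting this equal to demand: 290.5 - 4.5Pb = -146 + 4.5Pb, so Pb = 48.5.
Sellers receive Ps = 48.5 + 5 = 53.5; x' = 290.5 − 4.5·48.5 = 72.25.
Government outlay = subsidy × quantity = 5 × 72.25 = 361.25.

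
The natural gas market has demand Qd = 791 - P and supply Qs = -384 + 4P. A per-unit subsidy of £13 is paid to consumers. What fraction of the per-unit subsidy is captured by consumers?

Pre-subsidy: 791 - P = -384 + 4P gives P* = 235, Q* = 556.
With the rebate, buyers effectively pay Pb = Ps − 13, where Ps is the price sellers receive.
Demand in terms of Ps becomes Qd = 791 − 1(Ps − 13) = 804 - Ps. Setting this equal to supply: 804 - Ps = -384 + 4Ps, so Ps = 237.6.
Buyers pay Pb = 237.6 − 13 = 224.6; Q' = -384 + 4·237.6 = 566.4.
Buyers' price falls by P* − Pb = 235 − 224.6 = 10.4; sellers' price rises by Ps − P* = 237.6 − 235 = 2.6.
So consumers capture 10.4/13 = 0.8 of each unit of subsidy.

Consumer share = 0.8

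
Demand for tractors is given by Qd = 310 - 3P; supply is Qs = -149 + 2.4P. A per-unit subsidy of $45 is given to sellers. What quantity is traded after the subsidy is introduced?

Q' = 115

Pre-subsidy: 310 - 3P = -149 + 2.4P gives P* = 85, Q* = 55.
With the subsidy, sellers receive Ps = Pb + 45 for each unit, where Pb is the price buyers pay.
Supply in terms of Pb becomes Qs = -149 + 2.4(Pb + 45) = -41 + 2.4Pb. Setting this equal to demand: 310 - 3Pb = -41 + 2.4Pb, so Pb = 65.
Sellers receive Ps = 65 + 45 = 110; Q' = 310 − 3·65 = 115.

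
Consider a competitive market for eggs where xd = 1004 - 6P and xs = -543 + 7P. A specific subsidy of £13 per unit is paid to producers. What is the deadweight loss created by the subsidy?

Deadweight loss = £273

Pre-subsidy: 1004 - 6P = -543 + 7P gives P* = 119, x* = 290.
With the subsidy, sellers receive Ps = Pb + 13 for each unit, where Pb is the price buyers pay.
Supply in terms of Pb becomes xs = -543 + 7(Pb + 13) = -452 + 7Pb. Setting this equal to demand: 1004 - 6Pb = -452 + 7Pb, so Pb = 112.
Sellers receive Ps = 112 + 13 = 125; x' = 1004 − 6·112 = 332.
The subsidy expands output by 332 − 290 = 42 past the efficient level; on those units the gap between marginal cost and willingness to pay runs from 0 up to 13.
DWL = ½ × 13 × 42 = 273.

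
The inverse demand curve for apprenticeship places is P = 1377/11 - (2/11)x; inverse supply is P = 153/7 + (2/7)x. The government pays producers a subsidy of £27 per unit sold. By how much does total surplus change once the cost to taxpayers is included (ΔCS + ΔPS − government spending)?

Pre-subsidy: 1377/11 - (2/11)x = 153/7 + (2/7)x gives x* = 221 and P* = 85.
With the subsidy, sellers receive Ps = Pb + 27 for each unit, where Pb is the price buyers pay.
On the curves, Pb = 1377/11 - (2/11)x and Ps = 153/7 + (2/7)x; the wedge Ps − Pb = 27 gives 153/7 + (2/7)x − (1377/11 - (2/11)x) = 27, so x' = 278.75.
Then Pb = 1377/11 − (2/11)·278.75 = 74.5 and Ps = 153/7 + (2/7)·278.75 = 101.5.
ΔCS = ½(221 + 278.75)(85 − 74.5) = 2623.6875; ΔPS = ½(221 + 278.75)(101.5 − 85) = 4122.9375.
Government spending = 27 × 278.75 = 7526.25.
Net change = 2623.6875 + 4122.9375 − 7526.25 = -779.625. The loss equals the DWL triangle ½·27·57.75.

Net change in total surplus = -£779.625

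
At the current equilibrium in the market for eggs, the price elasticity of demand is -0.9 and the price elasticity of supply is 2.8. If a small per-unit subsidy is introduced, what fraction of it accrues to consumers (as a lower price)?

For a small subsidy around the equilibrium, the benefit split depends on the relative slopes, which at a point are proportional to the elasticities.
Buyer share = εs/(εs + |εd|) = 2.8/(2.8 + 0.9) = 28/37; seller share = |εd|/(εs + |εd|) = 9/37.

Consumer share = 28/37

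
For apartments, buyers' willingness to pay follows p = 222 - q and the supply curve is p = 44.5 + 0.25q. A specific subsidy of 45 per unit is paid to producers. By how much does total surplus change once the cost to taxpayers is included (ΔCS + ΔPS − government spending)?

Pre-subsidy: 222 - q = 44.5 + 0.25q gives q* = 142 and p* = 80.
With the subsidy, sellers receive ps = pb + 45 for each unit, where pb is the price buyers pay.
On the curves, pb = 222 - q and ps = 44.5 + 0.25q; the wedge ps − pb = 45 gives 44.5 + 0.25q − (222 - q) = 45, so q' = 178.
Then pb = 222 − 1·178 = 44 and ps = 44.5 + 0.25·178 = 89.
ΔCS = ½(142 + 178)(80 − 44) = 5760; ΔPS = ½(142 + 178)(89 − 80) = 1440.
Government spending = 45 × 178 = 8010.
Net change = 5760 + 1440 − 8010 = -810. The loss equals the DWL triangle ½·45·36.

Net change in total surplus = -810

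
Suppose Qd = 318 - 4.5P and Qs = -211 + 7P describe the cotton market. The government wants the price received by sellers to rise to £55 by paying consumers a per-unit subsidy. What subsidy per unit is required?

Required subsidy s = £23 per unit

At a seller price of 55, quantity supplied is -211 + 7·55 = 174.
Buyers absorb 174 only when they pay Pb with 318 − 4.5·Pb = 174, i.e. Pb = 32.
s = Ps − Pb = 55 − 32 = 23.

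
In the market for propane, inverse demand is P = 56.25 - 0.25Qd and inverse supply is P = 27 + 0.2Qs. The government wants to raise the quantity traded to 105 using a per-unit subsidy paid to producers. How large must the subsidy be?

At Q = 105, from the demand curve buyers pay Pb = 56.25 − 0.25·105 = 30; from the supply curve sellers need Ps = 27 + 0.2·105 = 48.
The subsidy must fill the gap: s = Ps − Pb = 48 − 30 = 18.

Required subsidy s = 18 per unit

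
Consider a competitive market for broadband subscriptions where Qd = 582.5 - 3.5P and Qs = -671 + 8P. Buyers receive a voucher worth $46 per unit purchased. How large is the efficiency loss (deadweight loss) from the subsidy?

Deadweight loss = $2576

Pre-subsidy: 582.5 - 3.5P = -671 + 8P gives P* = 109, Q* = 201.
With the rebate, buyers effectively pay Pb = Ps − 46, where Ps is the price sellers receive.
Demand in terms of Ps becomes Qd = 582.5 − 3.5(Ps − 46) = 743.5 - 3.5Ps. Setting this equal to supply: 743.5 - 3.5Ps = -671 + 8Ps, so Ps = 123.
Buyers pay Pb = 123 − 46 = 77; Q' = -671 + 8·123 = 313.
The subsidy expands output by 313 − 201 = 112 past the efficient level; on those units the gap between marginal cost and willingness to pay runs from 0 up to 46.
DWL = ½ × 46 × 112 = 2576.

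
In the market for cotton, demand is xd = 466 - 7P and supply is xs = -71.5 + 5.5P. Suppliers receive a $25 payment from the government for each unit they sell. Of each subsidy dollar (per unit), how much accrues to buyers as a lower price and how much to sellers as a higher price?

Pre-subsidy: 466 - 7P = -71.5 + 5.5P gives P* = 43, x* = 165.
With the subsidy, sellers receive Ps = Pb + 25 for each unit, where Pb is the price buyers pay.
Supply in terms of Pb becomes xs = -71.5 + 5.5(Pb + 25) = 66 + 5.5Pb. Setting this equal to demand: 466 - 7Pb = 66 + 5.5Pb, so Pb = 32.
Sellers receive Ps = 32 + 25 = 57; x' = 466 − 7·32 = 242.
Buyers' price falls by P* − Pb = 43 − 32 = 11; sellers' price rises by Ps − P* = 57 − 43 = 14.

Buyers gain $11 per unit; sellers gain $14 per unit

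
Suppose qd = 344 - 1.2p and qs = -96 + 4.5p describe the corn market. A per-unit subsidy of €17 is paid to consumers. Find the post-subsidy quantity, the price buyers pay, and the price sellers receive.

Pre-subsidy: 344 - 1.2p = -96 + 4.5p gives p* = 4400/57, q* = 4776/19.
With the rebate, buyers effectively pay pb = ps − 17, where ps is the price sellers receive.
Demand in terms of ps becomes qd = 344 − 1.2(ps − 17) = 364.4 - 1.2ps. Setting this equal to supply: 364.4 - 1.2ps = -96 + 4.5ps, so ps = 4604/57.
Buyers pay pb = 4604/57 − 17 = 3635/57; q' = -96 + 4.5·(4604/57) = 5082/19.

q' = 5082/19; buyers pay 3635/57; sellers receive 4604/57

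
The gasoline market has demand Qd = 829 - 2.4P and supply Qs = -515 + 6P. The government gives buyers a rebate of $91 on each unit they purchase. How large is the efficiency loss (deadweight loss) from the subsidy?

Deadweight loss = $7098

Pre-subsidy: 829 - 2.4P = -515 + 6P gives P* = 160, Q* = 445.
With the rebate, buyers effectively pay Pb = Ps − 91, where Ps is the price sellers receive.
Demand in terms of Ps becomes Qd = 829 − 2.4(Ps − 91) = 1047.4 - 2.4Ps. Setting this equal to supply: 1047.4 - 2.4Ps = -515 + 6Ps, so Ps = 186.
Buyers pay Pb = 186 − 91 = 95; Q' = -515 + 6·186 = 601.
The subsidy expands output by 601 − 445 = 156 past the efficient level; on those units the gap between marginal cost and willingness to pay runs from 0 up to 91.
DWL = ½ × 91 × 156 = 7098.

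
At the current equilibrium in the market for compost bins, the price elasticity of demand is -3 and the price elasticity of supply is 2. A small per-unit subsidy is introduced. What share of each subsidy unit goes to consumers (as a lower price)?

Consumer share = 0.4

For a small subsidy around the equilibrium, the benefit split depends on the relative slopes, which at a point are proportional to the elasticities.
Buyer share = εs/(εs + |εd|) = 2/(2 + 3) = 0.4; seller share = |εd|/(εs + |εd|) = 0.6.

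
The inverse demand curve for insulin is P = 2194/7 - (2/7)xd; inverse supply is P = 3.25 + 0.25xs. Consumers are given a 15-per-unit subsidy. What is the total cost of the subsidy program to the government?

Pre-subsidy: 2194/7 - (2/7)x = 3.25 + 0.25x gives x* = 579 and P* = 148.
With the rebate, buyers effectively pay Pb = Ps − 15, where Ps is the price sellers receive.
On the curves, Pb = 2194/7 - (2/7)x and Ps = 3.25 + 0.25x; the wedge Ps − Pb = 15 gives 3.25 + 0.25x − (2194/7 - (2/7)x) = 15, so x' = 607.
Then Pb = 2194/7 − (2/7)·607 = 140 and Ps = 3.25 + 0.25·607 = 155.
Government outlay = subsidy × quantity = 15 × 607 = 9105.

Government cost = 9105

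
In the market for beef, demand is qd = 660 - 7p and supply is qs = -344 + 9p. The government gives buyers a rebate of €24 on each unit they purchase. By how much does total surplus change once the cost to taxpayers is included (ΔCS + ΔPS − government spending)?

Pre-subsidy: 660 - 7p = -344 + 9p gives p* = 62.75, q* = 220.75.
With the rebate, buyers effectively pay pb = ps − 24, where ps is the price sellers receive.
Demand in terms of ps becomes qd = 660 − 7(ps − 24) = 828 - 7ps. Setting this equal to supply: 828 - 7ps = -344 + 9ps, so ps = 73.25.
Buyers pay pb = 73.25 − 24 = 49.25; q' = -344 + 9·73.25 = 315.25.
ΔCS = ½(220.75 + 315.25)(62.75 − 49.25) = 3618; ΔPS = ½(220.75 + 315.25)(73.25 − 62.75) = 2814.
Government spending = 24 × 315.25 = 7566.
Net change = 3618 + 2814 − 7566 = -1134. The loss equals the DWL triangle ½·24·94.5.

Net change in total surplus = -€1134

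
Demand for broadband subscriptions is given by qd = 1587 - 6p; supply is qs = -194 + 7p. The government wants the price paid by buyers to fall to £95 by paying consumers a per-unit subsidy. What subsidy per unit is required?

At a buyer price of 95, quantity demanded is 1587 − 6·95 = 1017.
Sellers supply 1017 only when they receive ps with -194 + 7·ps = 1017, i.e. ps = 173.
s = ps − pb = 173 − 95 = 78.

Required subsidy s = £78 per unit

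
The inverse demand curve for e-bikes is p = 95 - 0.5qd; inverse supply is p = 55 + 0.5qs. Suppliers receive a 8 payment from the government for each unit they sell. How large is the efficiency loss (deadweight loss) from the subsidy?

Pre-subsidy: 95 - 0.5q = 55 + 0.5q gives q* = 40 and p* = 75.
With the subsidy, sellers receive ps = pb + 8 for each unit, where pb is the price buyers pay.
On the curves, pb = 95 - 0.5q and ps = 55 + 0.5q; the wedge ps − pb = 8 gives 55 + 0.5q − (95 - 0.5q) = 8, so q' = 48.
Then pb = 95 − 0.5·48 = 71 and ps = 55 + 0.5·48 = 79.
The subsidy expands output by 48 − 40 = 8 past the efficient level; on those units the gap between marginal cost and willingness to pay runs from 0 up to 8.
DWL = ½ × 8 × 8 = 32.

Deadweight loss = 32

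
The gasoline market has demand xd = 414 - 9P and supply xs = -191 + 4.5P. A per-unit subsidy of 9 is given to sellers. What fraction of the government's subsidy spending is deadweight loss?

DWL / government spending = 81/226

Pre-subsidy: 414 - 9P = -191 + 4.5P gives P* = 1210/27, x* = 32/3.
With the subsidy, sellers receive Ps = Pb + 9 for each unit, where Pb is the price buyers pay.
Supply in terms of Pb becomes xs = -191 + 4.5(Pb + 9) = -150.5 + 4.5Pb. Setting this equal to demand: 414 - 9Pb = -150.5 + 4.5Pb, so Pb = 1129/27.
Sellers receive Ps = 1129/27 + 9 = 1372/27; x' = 414 − 9·(1129/27) = 113/3.
ΔCS = ½(32/3 + 113/3)(1210/27 − 1129/27) = 72.5; ΔPS = ½(32/3 + 113/3)(1372/27 − 1210/27) = 145.
Government spending = 9 × 113/3 = 339.
DWL = ½ × 9 × (113/3 − 32/3) = 121.5; fraction = 121.5 / 339 = 81/226.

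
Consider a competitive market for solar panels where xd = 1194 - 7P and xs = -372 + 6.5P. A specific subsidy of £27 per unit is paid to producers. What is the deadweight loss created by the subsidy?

Pre-subsidy: 1194 - 7P = -372 + 6.5P gives P* = 116, x* = 382.
With the subsidy, sellers receive Ps = Pb + 27 for each unit, where Pb is the price buyers pay.
Supply in terms of Pb becomes xs = -372 + 6.5(Pb + 27) = -196.5 + 6.5Pb. Setting this equal to demand: 1194 - 7Pb = -196.5 + 6.5Pb, so Pb = 103.
Sellers receive Ps = 103 + 27 = 130; x' = 1194 − 7·103 = 473.
The subsidy expands output by 473 − 382 = 91 past the efficient level; on those units the gap between marginal cost and willingness to pay runs from 0 up to 27.
DWL = ½ × 27 × 91 = 1228.5.

Deadweight loss = £1228.5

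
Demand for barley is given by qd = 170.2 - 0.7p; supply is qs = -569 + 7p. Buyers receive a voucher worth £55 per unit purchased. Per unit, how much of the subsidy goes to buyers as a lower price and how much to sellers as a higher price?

Buyers gain £50 per unit; sellers gain £5 per unit

Pre-subsidy: 170.2 - 0.7p = -569 + 7p gives p* = 96, q* = 103.
With the rebate, buyers effectively pay pb = ps − 55, where ps is the price sellers receive.
Demand in terms of ps becomes qd = 170.2 − 0.7(ps − 55) = 208.7 - 0.7ps. Setting this equal to supply: 208.7 - 0.7ps = -569 + 7ps, so ps = 101.
Buyers pay pb = 101 − 55 = 46; q' = -569 + 7·101 = 138.
Buyers' price falls by p* − pb = 96 − 46 = 50; sellers' price rises by ps − p* = 101 − 96 = 5.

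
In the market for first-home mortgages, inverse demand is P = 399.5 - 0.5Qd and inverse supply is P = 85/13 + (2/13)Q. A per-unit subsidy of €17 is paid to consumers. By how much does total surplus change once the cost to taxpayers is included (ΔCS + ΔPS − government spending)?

Net change in total surplus = -€221

Pre-subsidy: 399.5 - 0.5Q = 85/13 + (2/13)Q gives Q* = 601 and P* = 99.
With the rebate, buyers effectively pay Pb = Ps − 17, where Ps is the price sellers receive.
On the curves, Pb = 399.5 - 0.5Q and Ps = 85/13 + (2/13)Q; the wedge Ps − Pb = 17 gives 85/13 + (2/13)Q − (399.5 - 0.5Q) = 17, so Q' = 627.
Then Pb = 399.5 − 0.5·627 = 86 and Ps = 85/13 + (2/13)·627 = 103.
ΔCS = ½(601 + 627)(99 − 86) = 7982; ΔPS = ½(601 + 627)(103 − 99) = 2456.
Government spending = 17 × 627 = 10659.
Net change = 7982 + 2456 − 10659 = -221. The loss equals the DWL triangle ½·17·26.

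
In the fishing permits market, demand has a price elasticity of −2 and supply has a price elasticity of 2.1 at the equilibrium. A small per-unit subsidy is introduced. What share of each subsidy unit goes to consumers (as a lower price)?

Consumer share = 21/41

For a small subsidy around the equilibrium, the benefit split depends on the relative slopes, which at a point are proportional to the elasticities.
Buyer share = εs/(εs + |εd|) = 2.1/(2.1 + 2) = 21/41; seller share = |εd|/(εs + |εd|) = 20/41.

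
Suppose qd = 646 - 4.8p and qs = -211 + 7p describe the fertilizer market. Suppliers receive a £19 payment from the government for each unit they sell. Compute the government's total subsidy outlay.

Government cost = 394022/59

Pre-subsidy: 646 - 4.8p = -211 + 7p gives p* = 4285/59, q* = 17546/59.
With the subsidy, sellers receive ps = pb + 19 for each unit, where pb is the price buyers pay.
Supply in terms of pb becomes qs = -211 + 7(pb + 19) = -78 + 7pb. Setting this equal to demand: 646 - 4.8pb = -78 + 7pb, so pb = 3620/59.
Sellers receive ps = 3620/59 + 19 = 4741/59; q' = 646 − 4.8·(3620/59) = 20738/59.
Government outlay = subsidy × quantity = 19 × 20738/59 = 394022/59.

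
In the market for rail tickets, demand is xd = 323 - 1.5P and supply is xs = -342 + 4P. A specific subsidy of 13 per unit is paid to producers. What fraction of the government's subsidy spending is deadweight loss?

DWL / government spending = 39/857

Pre-subsidy: 323 - 1.5P = -342 + 4P gives P* = 1330/11, x* = 1558/11.
With the subsidy, sellers receive Ps = Pb + 13 for each unit, where Pb is the price buyers pay.
Supply in terms of Pb becomes xs = -342 + 4(Pb + 13) = -290 + 4Pb. Setting this equal to demand: 323 - 1.5Pb = -290 + 4Pb, so Pb = 1226/11.
Sellers receive Ps = 1226/11 + 13 = 1369/11; x' = 323 − 1.5·(1226/11) = 1714/11.
ΔCS = ½(1558/11 + 1714/11)(1330/11 − 1226/11) = 170144/121; ΔPS = ½(1558/11 + 1714/11)(1369/11 − 1330/11) = 63804/121.
Government spending = 13 × 1714/11 = 22282/11.
DWL = ½ × 13 × (1714/11 − 1558/11) = 1014/11; fraction = (1014/11) / (22282/11) = 39/857.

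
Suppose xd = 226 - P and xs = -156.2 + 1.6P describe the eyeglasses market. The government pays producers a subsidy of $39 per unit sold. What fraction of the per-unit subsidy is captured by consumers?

Pre-subsidy: 226 - P = -156.2 + 1.6P gives P* = 147, x* = 79.
With the subsidy, sellers receive Ps = Pb + 39 for each unit, where Pb is the price buyers pay.
Supply in terms of Pb becomes xs = -156.2 + 1.6(Pb + 39) = -93.8 + 1.6Pb. Setting this equal to demand: 226 - Pb = -93.8 + 1.6Pb, so Pb = 123.
Sellers receive Ps = 123 + 39 = 162; x' = 226 − 1·123 = 103.
Buyers' price falls by P* − Pb = 147 − 123 = 24; sellers' price rises by Ps − P* = 162 − 147 = 15.
So consumers capture 24/39 = 8/13 of each unit of subsidy.

Consumer share = 8/13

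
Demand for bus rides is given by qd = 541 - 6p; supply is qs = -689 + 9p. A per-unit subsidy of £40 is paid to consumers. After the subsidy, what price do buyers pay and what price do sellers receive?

Pre-subsidy: 541 - 6p = -689 + 9p gives p* = 82, q* = 49.
With the rebate, buyers effectively pay pb = ps − 40, where ps is the price sellers receive.
Demand in terms of ps becomes qd = 541 − 6(ps − 40) = 781 - 6ps. Setting this equal to supply: 781 - 6ps = -689 + 9ps, so ps = 98.
Buyers pay pb = 98 − 40 = 58; q' = -689 + 9·98 = 193.

Buyers pay £58; sellers receive £98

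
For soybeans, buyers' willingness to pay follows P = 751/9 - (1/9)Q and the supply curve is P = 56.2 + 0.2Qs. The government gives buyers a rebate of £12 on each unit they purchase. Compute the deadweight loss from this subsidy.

Pre-subsidy: 751/9 - (1/9)Q = 56.2 + 0.2Q gives Q* = 613/7 and P* = 516/7.
With the rebate, buyers effectively pay Pb = Ps − 12, where Ps is the price sellers receive.
On the curves, Pb = 751/9 - (1/9)Q and Ps = 56.2 + 0.2Q; the wedge Ps − Pb = 12 gives 56.2 + 0.2Q − (751/9 - (1/9)Q) = 12, so Q' = 883/7.
Then Pb = 751/9 − (1/9)·(883/7) = 486/7 and Ps = 56.2 + 0.2·(883/7) = 570/7.
The subsidy expands output by 883/7 − 613/7 = 270/7 past the efficient level; on those units the gap between marginal cost and willingness to pay runs from 0 up to 12.
DWL = ½ × 12 × 270/7 = 1620/7.

Deadweight loss = 1620/7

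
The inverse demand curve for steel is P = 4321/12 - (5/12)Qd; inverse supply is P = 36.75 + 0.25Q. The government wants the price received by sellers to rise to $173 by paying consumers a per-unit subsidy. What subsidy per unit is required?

Required subsidy s = $40 per unit

At a seller price of 173, quantity supplied is -147 + 4·173 = 545.
Buyers absorb 545 only when they pay Pb = 4321/12 − (5/12)·545 = 133.
s = Ps − Pb = 173 − 133 = 40.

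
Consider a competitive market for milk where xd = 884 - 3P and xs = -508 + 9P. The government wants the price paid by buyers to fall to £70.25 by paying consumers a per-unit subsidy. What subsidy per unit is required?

At a buyer price of 70.25, quantity demanded is 884 − 3·70.25 = 673.25.
Sellers supply 673.25 only when they receive Ps with -508 + 9·Ps = 673.25, i.e. Ps = 131.25.
s = Ps − Pb = 131.25 − 70.25 = 61.

Required subsidy s = £61 per unit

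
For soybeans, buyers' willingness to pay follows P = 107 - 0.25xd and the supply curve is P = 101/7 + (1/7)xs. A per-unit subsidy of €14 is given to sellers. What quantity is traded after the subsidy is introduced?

x' = 2984/11

Pre-subsidy: 107 - 0.25x = 101/7 + (1/7)x gives x* = 2592/11 and P* = 529/11.
With the subsidy, sellers receive Ps = Pb + 14 for each unit, where Pb is the price buyers pay.
On the curves, Pb = 107 - 0.25x and Ps = 101/7 + (1/7)x; the wedge Ps − Pb = 14 gives 101/7 + (1/7)x − (107 - 0.25x) = 14, so x' = 2984/11.
Then Pb = 107 − 0.25·(2984/11) = 431/11 and Ps = 101/7 + (1/7)·(2984/11) = 585/11.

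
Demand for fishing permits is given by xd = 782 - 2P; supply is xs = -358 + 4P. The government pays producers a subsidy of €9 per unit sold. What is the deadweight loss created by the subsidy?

Pre-subsidy: 782 - 2P = -358 + 4P gives P* = 190, x* = 402.
With the subsidy, sellers receive Ps = Pb + 9 for each unit, where Pb is the price buyers pay.
Supply in terms of Pb becomes xs = -358 + 4(Pb + 9) = -322 + 4Pb. Setting this equal to demand: 782 - 2Pb = -322 + 4Pb, so Pb = 184.
Sellers receive Ps = 184 + 9 = 193; x' = 782 − 2·184 = 414.
The subsidy expands output by 414 − 402 = 12 past the efficient level; on those units the gap between marginal cost and willingness to pay runs from 0 up to 9.
DWL = ½ × 9 × 12 = 54.

Deadweight loss = €54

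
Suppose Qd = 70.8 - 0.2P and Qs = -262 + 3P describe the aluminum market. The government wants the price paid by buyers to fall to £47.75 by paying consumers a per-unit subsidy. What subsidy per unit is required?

At a buyer price of 47.75, quantity demanded is 70.8 − 0.2·47.75 = 61.25.
Sellers supply 61.25 only when they receive Ps with -262 + 3·Ps = 61.25, i.e. Ps = 107.75.
s = Ps − Pb = 107.75 − 47.75 = 60.

Required subsidy s = £60 per unit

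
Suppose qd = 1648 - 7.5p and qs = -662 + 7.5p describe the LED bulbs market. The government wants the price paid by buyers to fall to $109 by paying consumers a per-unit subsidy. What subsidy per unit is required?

At a buyer price of 109, quantity demanded is 1648 − 7.5·109 = 830.5.
Sellers supply 830.5 only when they receive ps with -662 + 7.5·ps = 830.5, i.e. ps = 199.
s = ps − pb = 199 − 109 = 90.

Required subsidy s = $90 per unit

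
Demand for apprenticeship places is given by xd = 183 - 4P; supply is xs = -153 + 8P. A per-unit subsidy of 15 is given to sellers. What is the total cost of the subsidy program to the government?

Government cost = 1665

Pre-subsidy: 183 - 4P = -153 + 8P gives P* = 28, x* = 71.
With the subsidy, sellers receive Ps = Pb + 15 for each unit, where Pb is the price buyers pay.
Supply in terms of Pb becomes xs = -153 + 8(Pb + 15) = -33 + 8Pb. Setting this equal to demand: 183 - 4Pb = -33 + 8Pb, so Pb = 18.
Sellers receive Ps = 18 + 15 = 33; x' = 183 − 4·18 = 111.
Government outlay = subsidy × quantity = 15 × 111 = 1665.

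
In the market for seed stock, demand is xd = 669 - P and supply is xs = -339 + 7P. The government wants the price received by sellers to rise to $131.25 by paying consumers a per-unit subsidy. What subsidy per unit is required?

At a seller price of 131.25, quantity supplied is -339 + 7·131.25 = 579.75.
Buyers absorb 579.75 only when they pay Pb with 669 − 1·Pb = 579.75, i.e. Pb = 89.25.
s = Ps − Pb = 131.25 − 89.25 = 42.

Required subsidy s = $42 per unit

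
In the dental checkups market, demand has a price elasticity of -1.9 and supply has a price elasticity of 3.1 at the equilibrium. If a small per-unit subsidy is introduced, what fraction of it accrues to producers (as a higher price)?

For a small subsidy around the equilibrium, the benefit split depends on the relative slopes, which at a point are proportional to the elasticities.
Buyer share = εs/(εs + |εd|) = 3.1/(3.1 + 1.9) = 0.62; seller share = |εd|/(εs + |εd|) = 0.38.
So producers capture 0.38 of the subsidy.

Producer share = 0.38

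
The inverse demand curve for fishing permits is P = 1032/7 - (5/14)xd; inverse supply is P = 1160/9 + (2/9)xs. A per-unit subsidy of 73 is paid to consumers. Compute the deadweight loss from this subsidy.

Pre-subsidy: 1032/7 - (5/14)x = 1160/9 + (2/9)x gives x* = 32 and P* = 136.
With the rebate, buyers effectively pay Pb = Ps − 73, where Ps is the price sellers receive.
On the curves, Pb = 1032/7 - (5/14)x and Ps = 1160/9 + (2/9)x; the wedge Ps − Pb = 73 gives 1160/9 + (2/9)x − (1032/7 - (5/14)x) = 73, so x' = 158.
Then Pb = 1032/7 − (5/14)·158 = 91 and Ps = 1160/9 + (2/9)·158 = 164.
The subsidy expands output by 158 − 32 = 126 past the efficient level; on those units the gap between marginal cost and willingness to pay runs from 0 up to 73.
DWL = ½ × 73 × 126 = 4599.

Deadweight loss = 4599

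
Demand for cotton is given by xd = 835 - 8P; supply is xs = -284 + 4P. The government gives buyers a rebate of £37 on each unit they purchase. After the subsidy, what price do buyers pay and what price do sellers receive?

Buyers pay 971/12; sellers receive 1415/12

Pre-subsidy: 835 - 8P = -284 + 4P gives P* = 93.25, x* = 89.
With the rebate, buyers effectively pay Pb = Ps − 37, where Ps is the price sellers receive.
Demand in terms of Ps becomes xd = 835 − 8(Ps − 37) = 1131 - 8Ps. Setting this equal to supply: 1131 - 8Ps = -284 + 4Ps, so Ps = 1415/12.
Buyers pay Pb = 1415/12 − 37 = 971/12; x' = -284 + 4·(1415/12) = 563/3.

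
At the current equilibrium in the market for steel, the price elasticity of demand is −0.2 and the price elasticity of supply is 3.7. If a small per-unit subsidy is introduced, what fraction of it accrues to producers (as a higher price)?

Producer share = 2/39

For a small subsidy around the equilibrium, the benefit split depends on the relative slopes, which at a point are proportional to the elasticities.
Buyer share = εs/(εs + |εd|) = 3.7/(3.7 + 0.2) = 37/39; seller share = |εd|/(εs + |εd|) = 2/39.
So producers capture 2/39 of the subsidy.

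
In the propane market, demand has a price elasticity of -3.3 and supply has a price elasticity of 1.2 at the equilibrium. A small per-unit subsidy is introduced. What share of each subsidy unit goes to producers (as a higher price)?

For a small subsidy around the equilibrium, the benefit split depends on the relative slopes, which at a point are proportional to the elasticities.
Buyer share = εs/(εs + |εd|) = 1.2/(1.2 + 3.3) = 4/15; seller share = |εd|/(εs + |εd|) = 11/15.
So producers capture 11/15 of the subsidy.

Producer share = 11/15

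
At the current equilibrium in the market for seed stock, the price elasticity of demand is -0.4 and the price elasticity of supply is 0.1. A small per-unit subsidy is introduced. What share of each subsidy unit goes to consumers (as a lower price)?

For a small subsidy around the equilibrium, the benefit split depends on the relative slopes, which at a point are proportional to the elasticities.
Buyer share = εs/(εs + |εd|) = 0.1/(0.1 + 0.4) = 0.2; seller share = |εd|/(εs + |εd|) = 0.8.

Consumer share = 0.2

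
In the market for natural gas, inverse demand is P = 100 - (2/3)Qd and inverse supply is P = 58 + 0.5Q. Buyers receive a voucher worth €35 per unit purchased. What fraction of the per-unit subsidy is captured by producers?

Producer share = 3/7

Pre-subsidy: 100 - (2/3)Q = 58 + 0.5Q gives Q* = 36 and P* = 76.
With the rebate, buyers effectively pay Pb = Ps − 35, where Ps is the price sellers receive.
On the curves, Pb = 100 - (2/3)Q and Ps = 58 + 0.5Q; the wedge Ps − Pb = 35 gives 58 + 0.5Q − (100 - (2/3)Q) = 35, so Q' = 66.
Then Pb = 100 − (2/3)·66 = 56 and Ps = 58 + 0.5·66 = 91.
Buyers' price falls by P* − Pb = 76 − 56 = 20; sellers' price rises by Ps − P* = 91 − 76 = 15.
So producers capture 15/35 = 3/7 of each unit of subsidy.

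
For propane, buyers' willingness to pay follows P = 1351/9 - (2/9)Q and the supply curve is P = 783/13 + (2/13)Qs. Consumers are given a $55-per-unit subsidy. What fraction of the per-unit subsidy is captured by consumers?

Pre-subsidy: 1351/9 - (2/9)Q = 783/13 + (2/13)Q gives Q* = 239 and P* = 97.
With the rebate, buyers effectively pay Pb = Ps − 55, where Ps is the price sellers receive.
On the curves, Pb = 1351/9 - (2/9)Q and Ps = 783/13 + (2/13)Q; the wedge Ps − Pb = 55 gives 783/13 + (2/13)Q − (1351/9 - (2/9)Q) = 55, so Q' = 385.25.
Then Pb = 1351/9 − (2/9)·385.25 = 64.5 and Ps = 783/13 + (2/13)·385.25 = 119.5.
Buyers' price falls by P* − Pb = 97 − 64.5 = 32.5; sellers' price rises by Ps − P* = 119.5 − 97 = 22.5.
So consumers capture 32.5/55 = 13/22 of each unit of subsidy.

Consumer share = 13/22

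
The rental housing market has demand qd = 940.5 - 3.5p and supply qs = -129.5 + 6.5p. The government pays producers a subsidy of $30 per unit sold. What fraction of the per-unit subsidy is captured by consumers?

Consumer share = 0.65

Pre-subsidy: 940.5 - 3.5p = -129.5 + 6.5p gives p* = 107, q* = 566.
With the subsidy, sellers receive ps = pb + 30 for each unit, where pb is the price buyers pay.
Supply in terms of pb becomes qs = -129.5 + 6.5(pb + 30) = 65.5 + 6.5pb. Setting this equal to demand: 940.5 - 3.5pb = 65.5 + 6.5pb, so pb = 87.5.
Sellers receive ps = 87.5 + 30 = 117.5; q' = 940.5 − 3.5·87.5 = 634.25.
Buyers' price falls by p* − pb = 107 − 87.5 = 19.5; sellers' price rises by ps − p* = 117.5 − 107 = 10.5.
So consumers capture 19.5/30 = 0.65 of each unit of subsidy.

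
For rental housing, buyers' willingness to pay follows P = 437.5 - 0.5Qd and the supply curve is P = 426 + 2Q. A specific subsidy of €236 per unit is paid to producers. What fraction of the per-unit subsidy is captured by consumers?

Consumer share = 0.2

Pre-subsidy: 437.5 - 0.5Q = 426 + 2Q gives Q* = 4.6 and P* = 435.2.
With the subsidy, sellers receive Ps = Pb + 236 for each unit, where Pb is the price buyers pay.
On the curves, Pb = 437.5 - 0.5Q and Ps = 426 + 2Q; the wedge Ps − Pb = 236 gives 426 + 2Q − (437.5 - 0.5Q) = 236, so Q' = 99.
Then Pb = 437.5 − 0.5·99 = 388 and Ps = 426 + 2·99 = 624.
Buyers' price falls by P* − Pb = 435.2 − 388 = 47.2; sellers' price rises by Ps − P* = 624 − 435.2 = 188.8.
So consumers capture 47.2/236 = 0.2 of each unit of subsidy.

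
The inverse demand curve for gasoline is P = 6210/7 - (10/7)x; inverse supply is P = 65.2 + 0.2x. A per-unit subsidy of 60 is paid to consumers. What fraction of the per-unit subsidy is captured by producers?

Pre-subsidy: 6210/7 - (10/7)x = 65.2 + 0.2x gives x* = 28768/57 and P* = 9470/57.
With the rebate, buyers effectively pay Pb = Ps − 60, where Ps is the price sellers receive.
On the curves, Pb = 6210/7 - (10/7)x and Ps = 65.2 + 0.2x; the wedge Ps − Pb = 60 gives 65.2 + 0.2x − (6210/7 - (10/7)x) = 60, so x' = 30868/57.
Then Pb = 6210/7 − (10/7)·(30868/57) = 6470/57 and Ps = 65.2 + 0.2·(30868/57) = 9890/57.
Buyers' price falls by P* − Pb = 9470/57 − 6470/57 = 1000/19; sellers' price rises by Ps − P* = 9890/57 − 9470/57 = 140/19.
So producers capture (140/19)/60 = 7/57 of each unit of subsidy.

Producer share = 7/57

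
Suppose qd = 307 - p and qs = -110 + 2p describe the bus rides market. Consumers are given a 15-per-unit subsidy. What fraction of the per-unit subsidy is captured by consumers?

Pre-subsidy: 307 - p = -110 + 2p gives p* = 139, q* = 168.
With the rebate, buyers effectively pay pb = ps − 15, where ps is the price sellers receive.
Demand in terms of ps becomes qd = 307 − 1(ps − 15) = 322 - ps. Setting this equal to supply: 322 - ps = -110 + 2ps, so ps = 144.
Buyers pay pb = 144 − 15 = 129; q' = -110 + 2·144 = 178.
Buyers' price falls by p* − pb = 139 − 129 = 10; sellers' price rises by ps − p* = 144 − 139 = 5.
So consumers capture 10/15 = 2/3 of each unit of subsidy.

Consumer share = 2/3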